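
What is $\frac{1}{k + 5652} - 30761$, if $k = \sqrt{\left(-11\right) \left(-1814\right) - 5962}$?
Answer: $- \frac{81852744215}{2660926} - \frac{\sqrt{3498}}{15965556} \approx -30761.0$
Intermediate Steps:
$k = 2 \sqrt{3498}$ ($k = \sqrt{19954 - 5962} = \sqrt{13992} = 2 \sqrt{3498} \approx 118.29$)
$\frac{1}{k + 5652} - 30761 = \frac{1}{2 \sqrt{3498} + 5652} - 30761 = \frac{1}{5652 + 2 \sqrt{3498}} - 30761 = -30761 + \frac{1}{5652 + 2 \sqrt{3498}}$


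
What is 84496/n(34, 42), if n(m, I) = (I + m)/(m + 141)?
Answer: 3696700/19 ≈ 1.9456e+5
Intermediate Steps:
n(m, I) = (I + m)/(141 + m)
84496/n(34, 42) = 84496/(((42 + 34)/(141 + 34))) = 84496/((76/175)) = 84496/(((1/175)*76)) = 84496/(76/175) = 84496*(175/76) = 3696700/19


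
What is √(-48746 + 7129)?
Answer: I*√41617 ≈ 204.0*I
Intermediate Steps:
√(-48746 + 7129) = √(-41617) = I*√41617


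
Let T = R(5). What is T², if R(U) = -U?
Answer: 25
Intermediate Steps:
T = -5 (T = -1*5 = -5)
T² = (-5)² = 25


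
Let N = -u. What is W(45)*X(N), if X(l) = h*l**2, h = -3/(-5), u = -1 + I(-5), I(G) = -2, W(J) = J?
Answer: 243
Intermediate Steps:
u = -3 (u = -1 - 2 = -3)
N = 3 (N = -1*(-3) = 3)
h = 3/5 (h = -3*(-1/5) = 3/5 ≈ 0.60000)
X(l) = 3*l**2/5
W(45)*X(N) = 45*((3/5)*3**2) = 45*((3/5)*9) = 45*(27/5) = 243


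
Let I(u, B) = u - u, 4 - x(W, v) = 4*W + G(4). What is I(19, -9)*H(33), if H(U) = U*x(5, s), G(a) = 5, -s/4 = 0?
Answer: 0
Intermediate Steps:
s = 0 (s = -4*0 = 0)
x(W, v) = -1 - 4*W (x(W, v) = 4 - (4*W + 5) = 4 - (5 + 4*W) = 4 + (-5 - 4*W) = -1 - 4*W)
I(u, B) = 0
H(U) = -21*U (H(U) = U*(-1 - 4*5) = U*(-1 - 20) = U*(-21) = -21*U)
I(19, -9)*H(33) = 0*(-21*33) = 0*(-693) = 0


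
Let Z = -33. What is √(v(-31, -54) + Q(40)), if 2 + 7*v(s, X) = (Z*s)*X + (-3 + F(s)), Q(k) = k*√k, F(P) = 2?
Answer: √(-386715 + 3920*√10)/7 ≈ 87.402*I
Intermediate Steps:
Q(k) = k^(3/2)
v(s, X) = -3/7 - 33*X*s/7 (v(s, X) = -2/7 + ((-33*s)*X + (-3 + 2))/7 = -2/7 + (-33*X*s - 1)/7 = -2/7 + (-1 - 33*X*s)/7 = -2/7 + (-⅐ - 33*X*s/7) = -3/7 - 33*X*s/7)
√(v(-31, -54) + Q(40)) = √((-3/7 - 33/7*(-54)*(-31)) + 40^(3/2)) = √((-3/7 - 55242/7) + 80*√10) = √(-55245/7 + 80*√10)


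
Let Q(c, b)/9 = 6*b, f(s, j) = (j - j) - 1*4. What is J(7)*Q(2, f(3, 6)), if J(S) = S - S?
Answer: 0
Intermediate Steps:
J(S) = 0
f(s, j) = -4 (f(s, j) = 0 - 4 = -4)
Q(c, b) = 54*b (Q(c, b) = 9*(6*b) = 54*b)
J(7)*Q(2, f(3, 6)) = 0*(54*(-4)) = 0*(-216) = 0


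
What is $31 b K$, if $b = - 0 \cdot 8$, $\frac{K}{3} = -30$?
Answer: $0$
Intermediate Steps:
$K = -90$ ($K = 3 \left(-30\right) = -90$)
$b = 0$ ($b = \left(-1\right) 0 = 0$)
$31 b K = 31 \cdot 0 \left(-90\right) = 0 \left(-90\right) = 0$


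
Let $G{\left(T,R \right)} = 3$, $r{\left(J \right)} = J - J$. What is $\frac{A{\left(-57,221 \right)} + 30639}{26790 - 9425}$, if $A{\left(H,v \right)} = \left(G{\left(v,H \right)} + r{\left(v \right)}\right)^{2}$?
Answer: $\frac{30648}{17365} \approx 1.7649$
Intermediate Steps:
$r{\left(J \right)} = 0$
$A{\left(H,v \right)} = 9$ ($A{\left(H,v \right)} = \left(3 + 0\right)^{2} = 3^{2} = 9$)
$\frac{A{\left(-57,221 \right)} + 30639}{26790 - 9425} = \frac{9 + 30639}{26790 - 9425} = \frac{30648}{17365}$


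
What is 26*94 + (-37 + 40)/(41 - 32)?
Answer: 7333/3 ≈ 2444.3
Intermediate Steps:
26*94 + (-37 + 40)/(41 - 32) = 2444 + 3/9 = 2444 + 3*(⅑) = 2444 + ⅓ = 7333/3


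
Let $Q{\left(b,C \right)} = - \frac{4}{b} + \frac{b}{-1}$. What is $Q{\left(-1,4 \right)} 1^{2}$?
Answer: $5$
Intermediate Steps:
$Q{\left(b,C \right)} = - b - \frac{4}{b}$ ($Q{\left(b,C \right)} = - \frac{4}{b} + b \left(-1\right) = - \frac{4}{b} - b = - b - \frac{4}{b}$)
$Q{\left(-1,4 \right)} 1^{2} = \left(\left(-1\right) \left(-1\right) - \frac{4}{-1}\right) 1^{2} = \left(1 - -4\right) 1 = \left(1 + 4\right) 1 = 5 \cdot 1 = 5$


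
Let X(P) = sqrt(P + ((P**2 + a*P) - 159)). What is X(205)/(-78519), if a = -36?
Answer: -sqrt(34691)/78519 ≈ -0.0023721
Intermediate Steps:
X(P) = sqrt(-159 + P**2 - 35*P) (X(P) = sqrt(P + ((P**2 - 36*P) - 159)) = sqrt(P + (-159 + P**2 - 36*P)) = sqrt(-159 + P**2 - 35*P))
X(205)/(-78519) = sqrt(-159 + 205**2 - 35*205)/(-78519) = sqrt(-159 + 42025 - 7175)*(-1/78519) = sqrt(34691)*(-1/78519) = -sqrt(34691)/78519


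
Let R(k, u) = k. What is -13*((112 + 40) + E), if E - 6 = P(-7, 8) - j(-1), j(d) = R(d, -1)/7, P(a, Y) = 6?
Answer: -14937/7 ≈ -2133.9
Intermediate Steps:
j(d) = d/7
E = 85/7 (E = 6 + (6 - (-1)/7) = 6 + (6 - 1*(-⅐)) = 6 + (6 + ⅐) = 6 + 43/7 = 85/7 ≈ 12.143)
-13*((112 + 40) + E) = -13*((112 + 40) + 85/7) = -13*(152 + 85/7) = -13*1149/7 = -14937/7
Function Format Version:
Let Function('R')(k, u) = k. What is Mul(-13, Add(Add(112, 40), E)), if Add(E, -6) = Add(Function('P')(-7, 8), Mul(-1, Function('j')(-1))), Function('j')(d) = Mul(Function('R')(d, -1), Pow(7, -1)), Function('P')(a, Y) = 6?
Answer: Rational(-14937, 7) ≈ -2133.9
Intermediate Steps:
Function('j')(d) = Mul(Rational(1, 7), d) (Function('j')(d) = Mul(d, Pow(7, -1)) = Mul(d, Rational(1, 7)) = Mul(Rational(1, 7), d))
E = Rational(85, 7) (E = Add(6, Add(6, Mul(-1, Mul(Rational(1, 7), -1)))) = Add(6, Add(6, Mul(-1, Rational(-1, 7)))) = Add(6, Add(6, Rational(1, 7))) = Add(6, Rational(43, 7)) = Rational(85, 7) ≈ 12.143)
Mul(-13, Add(Add(112, 40), E)) = Mul(-13, Add(Add(112, 40), Rational(85, 7))) = Mul(-13, Add(152, Rational(85, 7))) = Mul(-13, Rational(1149, 7)) = Rational(-14937, 7)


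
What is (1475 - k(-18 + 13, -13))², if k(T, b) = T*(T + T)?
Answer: 2030625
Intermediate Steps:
k(T, b) = 2*T² (k(T, b) = T*(2*T) = 2*T²)
(1475 - k(-18 + 13, -13))² = (1475 - 2*(-18 + 13)²)² = (1475 - 2*(-5)²)² = (1475 - 2*25)² = (1475 - 1*50)² = (1475 - 50)² = 1425² = 2030625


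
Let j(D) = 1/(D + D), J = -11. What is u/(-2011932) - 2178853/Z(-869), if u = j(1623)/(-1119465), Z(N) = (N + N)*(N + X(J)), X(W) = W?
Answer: -79647155253809970985/55908106297848975456 ≈ -1.4246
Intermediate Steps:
j(D) = 1/(2*D)
Z(N) = 2*N*(-11 + N) (Z(N) = (N + N)*(N - 11) = (2*N)*(-11 + N) = 2*N*(-11 + N))
u = -1/3633783390 (u = ((1/2)/1623)/(-1119465) = ((1/2)*(1/1623))*(-1/1119465) = (1/3246)*(-1/1119465) = -1/3633783390 ≈ -2.7520e-10)
u/(-2011932) - 2178853/Z(-869) = -1/3633783390/(-2011932) - 2178853*(-1/(1738*(-11 - 869))) = -1/3633783390*(-1/2011932) - 2178853/(2*(-869)*(-880)) = 1/7310925083409480 - 2178853/1529440 = -79647155253809970985/55908106297848975456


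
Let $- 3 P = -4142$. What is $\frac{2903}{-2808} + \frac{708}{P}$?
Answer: $- \frac{3030017}{5815368} \approx -0.52104$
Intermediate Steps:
$P = \frac{4142}{3}$ ($P = \left(- \frac{1}{3}\right) \left(-4142\right) = \frac{4142}{3} \approx 1380.7$)
$\frac{2903}{-2808} + \frac{708}{P} = \frac{2903}{-2808} + \frac{708}{\frac{4142}{3}} = 2903 \left(- \frac{1}{2808}\right) + 708 \cdot \frac{3}{4142} = - \frac{2903}{2808} + \frac{1062}{2071} = - \frac{3030017}{5815368}$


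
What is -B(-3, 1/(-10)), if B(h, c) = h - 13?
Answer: 16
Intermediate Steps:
B(h, c) = -13 + h
-B(-3, 1/(-10)) = -(-13 - 3) = -1*(-16) = 16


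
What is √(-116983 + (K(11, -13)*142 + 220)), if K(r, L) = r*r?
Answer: I*√99581 ≈ 315.56*I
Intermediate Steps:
K(r, L) = r²
√(-116983 + (K(11, -13)*142 + 220)) = √(-116983 + (11²*142 + 220)) = √(-116983 + (121*142 + 220)) = √(-116983 + (17182 + 220)) = √(-116983 + 17402) = √(-99581) = I*√99581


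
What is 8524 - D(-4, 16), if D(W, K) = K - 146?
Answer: 8654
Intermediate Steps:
D(W, K) = -146 + K
8524 - D(-4, 16) = 8524 - (-146 + 16) = 8524 - 1*(-130) = 8524 + 130 = 8654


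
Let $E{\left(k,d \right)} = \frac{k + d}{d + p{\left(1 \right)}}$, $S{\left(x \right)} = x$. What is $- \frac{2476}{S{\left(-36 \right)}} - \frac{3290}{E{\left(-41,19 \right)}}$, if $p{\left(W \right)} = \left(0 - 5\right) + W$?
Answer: $\frac{228884}{99} \approx 2312.0$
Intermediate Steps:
$p{\left(W \right)} = -5 + W$
$E{\left(k,d \right)} = \frac{d + k}{-4 + d}$ ($E{\left(k,d \right)} = \frac{k + d}{d + \left(-5 + 1\right)} = \frac{d + k}{d - 4} = \frac{d + k}{-4 + d}$)
$- \frac{2476}{S{\left(-36 \right)}} - \frac{3290}{E{\left(-41,19 \right)}} = - \frac{2476}{-36} - \frac{3290}{\frac{1}{-4 + 19} \left(19 - 41\right)} = \left(-2476\right) \left(- \frac{1}{36}\right) - \frac{3290}{\frac{1}{15} \left(-22\right)} = \frac{619}{9} - \frac{3290}{\frac{1}{15} \left(-22\right)} = \frac{619}{9} - \frac{3290}{- \frac{22}{15}} = \frac{619}{9} - - \frac{24675}{11} = \frac{619}{9} + \frac{24675}{11} = \frac{228884}{99}$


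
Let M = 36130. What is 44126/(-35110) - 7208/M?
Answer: -92367263/63426215 ≈ -1.4563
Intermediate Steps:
44126/(-35110) - 7208/M = 44126/(-35110) - 7208/36130 = 44126*(-1/35110) - 7208*1/36130 = -22063/17555 - 3604/18065 = -92367263/63426215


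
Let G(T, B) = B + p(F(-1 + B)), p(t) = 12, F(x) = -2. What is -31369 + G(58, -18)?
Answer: -31375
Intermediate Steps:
G(T, B) = 12 + B (G(T, B) = B + 12 = 12 + B)
-31369 + G(58, -18) = -31369 + (12 - 18) = -31369 - 6 = -31375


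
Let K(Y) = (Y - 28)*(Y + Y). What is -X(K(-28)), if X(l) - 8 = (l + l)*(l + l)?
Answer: -39337992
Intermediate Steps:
K(Y) = 2*Y*(-28 + Y) (K(Y) = (-28 + Y)*(2*Y) = 2*Y*(-28 + Y))
X(l) = 8 + 4*l² (X(l) = 8 + (l + l)*(l + l) = 8 + (2*l)*(2*l) = 8 + 4*l²)
-X(K(-28)) = -(8 + 4*(2*(-28)*(-28 - 28))²) = -(8 + 4*(2*(-28)*(-56))²) = -(8 + 4*3136²) = -(8 + 4*9834496) = -(8 + 39337984) = -1*39337992 = -39337992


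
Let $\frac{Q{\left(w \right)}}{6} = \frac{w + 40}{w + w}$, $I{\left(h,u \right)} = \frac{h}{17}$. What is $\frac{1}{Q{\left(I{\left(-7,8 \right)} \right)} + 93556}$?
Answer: $\frac{7}{652873} \approx 1.0722 \cdot 10^{-5}$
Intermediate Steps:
$I{\left(h,u \right)} = \frac{h}{17}$ ($I{\left(h,u \right)} = h \frac{1}{17} = \frac{h}{17}$)
$Q{\left(w \right)} = \frac{3 \left(40 + w\right)}{w}$ ($Q{\left(w \right)} = 6 \frac{w + 40}{w + w} = 6 \frac{40 + w}{2 w} = \frac{3 \left(40 + w\right)}{w}$)
$\frac{1}{Q{\left(I{\left(-7,8 \right)} \right)} + 93556} = \frac{1}{\left(3 + \frac{120}{\frac{1}{17} \left(-7\right)}\right) + 93556} = \frac{1}{\left(3 + \frac{120}{- \frac{7}{17}}\right) + 93556} = \frac{1}{\left(3 + 120 \left(- \frac{17}{7}\right)\right) + 93556} = \frac{1}{\left(3 - \frac{2040}{7}\right) + 93556} = \frac{1}{- \frac{2019}{7} + 93556} = \frac{1}{\frac{652873}{7}} = \frac{7}{652873}$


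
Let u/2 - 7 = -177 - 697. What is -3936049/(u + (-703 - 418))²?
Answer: -3936049/8151025 ≈ -0.48289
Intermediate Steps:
u = -1734 (u = 14 + 2*(-177 - 697) = 14 + 2*(-874) = 14 - 1748 = -1734)
-3936049/(u + (-703 - 418))² = -3936049/(-1734 + (-703 - 418))² = -3936049/(-1734 - 1121)² = -3936049/((-2855)²) = -3936049/8151025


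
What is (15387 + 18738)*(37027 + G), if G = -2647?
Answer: 1173217500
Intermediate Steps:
(15387 + 18738)*(37027 + G) = (15387 + 18738)*(37027 - 2647) = 34125*34380 = 1173217500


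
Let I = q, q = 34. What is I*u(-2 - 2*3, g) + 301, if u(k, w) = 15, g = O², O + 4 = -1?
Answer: 811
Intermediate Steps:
O = -5 (O = -4 - 1 = -5)
g = 25 (g = (-5)² = 25)
I = 34
I*u(-2 - 2*3, g) + 301 = 34*15 + 301 = 510 + 301 = 811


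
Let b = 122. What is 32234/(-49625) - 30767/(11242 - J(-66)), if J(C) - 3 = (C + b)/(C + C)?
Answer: -62340431209/18405962125 ≈ -3.3870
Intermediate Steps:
J(C) = 3 + (122 + C)/(2*C) (J(C) = 3 + (C + 122)/(C + C) = 3 + (122 + C)/((2*C)) = 3 + (122 + C)*(1/(2*C)) = 3 + (122 + C)/(2*C))
32234/(-49625) - 30767/(11242 - J(-66)) = 32234/(-49625) - 30767/(11242 - (7/2 + 61/(-66))) = 32234*(-1/49625) - 30767/(11242 - (7/2 + 61*(-1/66))) = -32234/49625 - 30767/(11242 - (7/2 - 61/66)) = -32234/49625 - 30767/(11242 - 1*85/33) = -32234/49625 - 30767/(11242 - 85/33) = -32234/49625 - 30767/370901/33 = -32234/49625 - 30767*33/370901 = -32234/49625 - 1015311/370901 = -62340431209/18405962125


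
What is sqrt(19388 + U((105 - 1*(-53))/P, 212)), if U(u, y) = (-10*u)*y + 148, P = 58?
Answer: 2*sqrt(2893214)/29 ≈ 117.31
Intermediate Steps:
U(u, y) = 148 - 10*u*y (U(u, y) = -10*u*y + 148 = 148 - 10*u*y)
sqrt(19388 + U((105 - 1*(-53))/P, 212)) = sqrt(19388 + (148 - 10*(105 - 1*(-53))/58*212)) = sqrt(19388 + (148 - 10*(105 + 53)*(1/58)*212)) = sqrt(19388 + (148 - 10*158*(1/58)*212)) = sqrt(19388 + (148 - 10*79/29*212)) = sqrt(19388 + (148 - 167480/29)) = sqrt(19388 - 163188/29) = sqrt(399064/29) = 2*sqrt(2893214)/29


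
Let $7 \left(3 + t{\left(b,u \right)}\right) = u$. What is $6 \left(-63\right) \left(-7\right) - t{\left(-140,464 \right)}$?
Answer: $\frac{18079}{7} \approx 2582.7$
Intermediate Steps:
$t{\left(b,u \right)} = -3 + \frac{u}{7}$
$6 \left(-63\right) \left(-7\right) - t{\left(-140,464 \right)} = 6 \left(-63\right) \left(-7\right) - \left(-3 + \frac{1}{7} \cdot 464\right) = \left(-378\right) \left(-7\right) - \left(-3 + \frac{464}{7}\right) = 2646 - \frac{443}{7} = \frac{18079}{7}$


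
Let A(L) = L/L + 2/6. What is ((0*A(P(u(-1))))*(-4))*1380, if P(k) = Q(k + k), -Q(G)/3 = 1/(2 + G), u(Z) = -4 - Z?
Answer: 0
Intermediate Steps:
Q(G) = -3/(2 + G)
P(k) = -3/(2 + 2*k) (P(k) = -3/(2 + (k + k)) = -3/(2 + 2*k))
A(L) = 4/3 (A(L) = 1 + 2*(⅙) = 1 + ⅓ = 4/3)
((0*A(P(u(-1))))*(-4))*1380 = ((0*(4/3))*(-4))*1380 = (0*(-4))*1380 = 0*1380 = 0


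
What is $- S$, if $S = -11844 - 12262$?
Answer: $24106$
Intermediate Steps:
$S = -24106$ ($S = -11844 - 12262 = -24106$)
$- S = \left(-1\right) \left(-24106\right) = 24106$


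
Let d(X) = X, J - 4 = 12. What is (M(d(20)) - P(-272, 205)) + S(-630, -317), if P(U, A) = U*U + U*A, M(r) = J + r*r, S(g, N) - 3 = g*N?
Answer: 181905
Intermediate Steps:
J = 16 (J = 4 + 12 = 16)
S(g, N) = 3 + N*g (S(g, N) = 3 + g*N = 3 + N*g)
M(r) = 16 + r² (M(r) = 16 + r*r = 16 + r²)
P(U, A) = U² + A*U
(M(d(20)) - P(-272, 205)) + S(-630, -317) = ((16 + 20²) - (-272)*(205 - 272)) + (3 - 317*(-630)) = ((16 + 400) - (-272)*(-67)) + (3 + 199710) = (416 - 1*18224) + 199713 = (416 - 18224) + 199713 = -17808 + 199713 = 181905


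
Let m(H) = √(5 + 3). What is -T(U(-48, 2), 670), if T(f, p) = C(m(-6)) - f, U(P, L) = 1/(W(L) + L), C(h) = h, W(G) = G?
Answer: ¼ - 2*√2 ≈ -2.5784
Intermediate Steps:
m(H) = 2*√2 (m(H) = √8 = 2*√2)
U(P, L) = 1/(2*L) (U(P, L) = 1/(L + L) = 1/(2*L))
T(f, p) = -f + 2*√2 (T(f, p) = 2*√2 - f = -f + 2*√2)
-T(U(-48, 2), 670) = -(-1/(2*2) + 2*√2) = -(-1*¼ + 2*√2) = -(-¼ + 2*√2) = ¼ - 2*√2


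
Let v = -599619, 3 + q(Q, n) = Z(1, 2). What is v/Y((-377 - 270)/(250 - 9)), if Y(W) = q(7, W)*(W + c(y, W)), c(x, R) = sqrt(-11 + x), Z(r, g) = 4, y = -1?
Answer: 93496791813/1115581 + 69652942278*I*sqrt(3)/1115581 ≈ 83810.0 + 1.0814e+5*I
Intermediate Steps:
q(Q, n) = 1 (q(Q, n) = -3 + 4 = 1)
Y(W) = W + 2*I*sqrt(3) (Y(W) = 1*(W + sqrt(-11 - 1)) = 1*(W + sqrt(-12)) = 1*(W + 2*I*sqrt(3)) = W + 2*I*sqrt(3))
v/Y((-377 - 270)/(250 - 9)) = -599619/((-377 - 270)/(250 - 9) + 2*I*sqrt(3)) = -599619/(-647/241 + 2*I*sqrt(3))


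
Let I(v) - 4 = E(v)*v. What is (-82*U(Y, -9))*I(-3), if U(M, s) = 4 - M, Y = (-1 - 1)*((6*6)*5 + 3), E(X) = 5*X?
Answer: -1486660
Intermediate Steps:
Y = -366 (Y = -2*(36*5 + 3) = -2*(180 + 3) = -2*183 = -366)
I(v) = 4 + 5*v² (I(v) = 4 + (5*v)*v = 4 + 5*v²)
(-82*U(Y, -9))*I(-3) = (-82*(4 - 1*(-366)))*(4 + 5*(-3)²) = (-82*(4 + 366))*(4 + 5*9) = (-82*370)*(4 + 45) = -30340*49 = -1486660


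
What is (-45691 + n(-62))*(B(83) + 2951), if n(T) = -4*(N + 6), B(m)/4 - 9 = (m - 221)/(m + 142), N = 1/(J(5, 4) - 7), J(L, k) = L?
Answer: -10232443633/75 ≈ -1.3643e+8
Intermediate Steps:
N = -½ (N = 1/(5 - 7) = 1/(-2) = -½ ≈ -0.50000)
B(m) = 36 + 4*(-221 + m)/(142 + m) (B(m) = 36 + 4*((m - 221)/(m + 142)) = 36 + 4*((-221 + m)/(142 + m)) = 36 + 4*(-221 + m)/(142 + m))
n(T) = -22 (n(T) = -4*(-½ + 6) = -4*11/2 = -22)
(-45691 + n(-62))*(B(83) + 2951) = (-45691 - 22)*(4*(1057 + 10*83)/(142 + 83) + 2951) = -45713*(4*(1057 + 830)/225 + 2951) = -45713*(4*(1/225)*1887 + 2951) = -45713*(2516/75 + 2951) = -45713*223841/75 = -10232443633/75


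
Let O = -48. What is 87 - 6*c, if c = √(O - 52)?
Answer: 87 - 60*I ≈ 87.0 - 60.0*I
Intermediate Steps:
c = 10*I (c = √(-48 - 52) = √(-100) = 10*I ≈ 10.0*I)
87 - 6*c = 87 - 60*I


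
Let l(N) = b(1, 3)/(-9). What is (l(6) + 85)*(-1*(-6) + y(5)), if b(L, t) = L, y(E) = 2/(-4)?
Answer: 4202/9 ≈ 466.89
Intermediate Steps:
y(E) = -½ (y(E) = 2*(-¼) = -½)
l(N) = -⅑ (l(N) = 1/(-9) = 1*(-⅑) = -⅑)
(l(6) + 85)*(-1*(-6) + y(5)) = (-⅑ + 85)*(-1*(-6) - ½) = 764*(6 - ½)/9 = (764/9)*(11/2) = 4202/9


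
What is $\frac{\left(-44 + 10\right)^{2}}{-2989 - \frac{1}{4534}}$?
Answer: $- \frac{5241304}{13552127} \approx -0.38675$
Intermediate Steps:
$\frac{\left(-44 + 10\right)^{2}}{-2989 - \frac{1}{4534}} = \frac{\left(-34\right)^{2}}{-2989 - \frac{1}{4534}} = \frac{1156}{-2989 - \frac{1}{4534}} = \frac{1156}{- \frac{13552127}{4534}} = 1156 \left(- \frac{4534}{13552127}\right) = - \frac{5241304}{13552127}$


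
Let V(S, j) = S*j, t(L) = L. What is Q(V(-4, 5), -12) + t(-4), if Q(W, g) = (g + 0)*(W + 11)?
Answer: 104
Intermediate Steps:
Q(W, g) = g*(11 + W)
Q(V(-4, 5), -12) + t(-4) = -12*(11 - 4*5) - 4 = -12*(11 - 20) - 4 = -12*(-9) - 4 = 108 - 4 = 104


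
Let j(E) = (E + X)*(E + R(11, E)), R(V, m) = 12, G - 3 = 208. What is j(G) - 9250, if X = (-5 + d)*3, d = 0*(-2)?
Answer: 34458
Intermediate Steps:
d = 0
G = 211 (G = 3 + 208 = 211)
X = -15 (X = (-5 + 0)*3 = -5*3 = -15)
j(E) = (-15 + E)*(12 + E) (j(E) = (E - 15)*(E + 12) = (-15 + E)*(12 + E))
j(G) - 9250 = (-180 + 211² - 3*211) - 9250 = (-180 + 44521 - 633) - 9250 = 43708 - 9250 = 34458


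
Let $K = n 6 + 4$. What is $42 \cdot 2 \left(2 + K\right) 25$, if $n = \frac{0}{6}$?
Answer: $12600$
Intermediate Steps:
$n = 0$ ($n = 0 \cdot \frac{1}{6} = 0$)
$K = 4$ ($K = 0 \cdot 6 + 4 = 0 + 4 = 4$)
$42 \cdot 2 \left(2 + K\right) 25 = 42 \cdot 2 \left(2 + 4\right) 25 = 42 \cdot 2 \cdot 6 \cdot 25 = 42 \cdot 12 \cdot 25 = 504 \cdot 25 = 12600$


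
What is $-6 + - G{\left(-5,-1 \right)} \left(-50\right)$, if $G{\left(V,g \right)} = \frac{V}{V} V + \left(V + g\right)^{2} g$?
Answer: $-2056$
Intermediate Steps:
$G{\left(V,g \right)} = V + g \left(V + g\right)^{2}$ ($G{\left(V,g \right)} = 1 V + g \left(V + g\right)^{2} = V + g \left(V + g\right)^{2}$)
$-6 + - G{\left(-5,-1 \right)} \left(-50\right) = -6 + - (-5 - \left(-5 - 1\right)^{2}) \left(-50\right) = -6 + - (-5 - \left(-6\right)^{2}) \left(-50\right) = -6 + - (-5 - 36) \left(-50\right) = -6 + \left(-1\right) \left(-41\right) \left(-50\right) = -6 + 41 \left(-50\right) = -6 - 2050 = -2056$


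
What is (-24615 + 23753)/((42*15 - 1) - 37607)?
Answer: 431/18489 ≈ 0.023311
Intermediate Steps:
(-24615 + 23753)/((42*15 - 1) - 37607) = -862/((630 - 1) - 37607) = -862/(629 - 37607) = -862/(-36978) = -862*(-1/36978) = 431/18489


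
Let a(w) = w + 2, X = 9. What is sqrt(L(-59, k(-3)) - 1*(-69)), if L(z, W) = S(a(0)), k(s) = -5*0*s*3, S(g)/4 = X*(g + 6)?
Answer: sqrt(357) ≈ 18.894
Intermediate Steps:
a(w) = 2 + w
S(g) = 216 + 36*g (S(g) = 4*(9*(g + 6)) = 4*(9*(6 + g)) = 4*(54 + 9*g) = 216 + 36*g)
k(s) = 0 (k(s) = -0*3 = -5*0 = 0)
L(z, W) = 288 (L(z, W) = 216 + 36*(2 + 0) = 216 + 36*2 = 216 + 72 = 288)
sqrt(L(-59, k(-3)) - 1*(-69)) = sqrt(288 - 1*(-69)) = sqrt(288 + 69) = sqrt(357)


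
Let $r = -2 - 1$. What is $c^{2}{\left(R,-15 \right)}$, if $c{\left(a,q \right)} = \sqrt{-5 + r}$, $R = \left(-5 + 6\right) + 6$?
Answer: $-8$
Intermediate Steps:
$r = -3$
$R = 7$ ($R = 1 + 6 = 7$)
$c{\left(a,q \right)} = 2 i \sqrt{2}$ ($c{\left(a,q \right)} = \sqrt{-5 - 3} = \sqrt{-8} = 2 i \sqrt{2}$)
$c^{2}{\left(R,-15 \right)} = \left(2 i \sqrt{2}\right)^{2} = -8$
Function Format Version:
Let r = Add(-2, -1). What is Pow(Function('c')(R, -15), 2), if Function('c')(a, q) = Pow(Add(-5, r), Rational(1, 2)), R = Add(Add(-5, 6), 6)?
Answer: -8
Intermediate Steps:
r = -3
R = 7 (R = Add(1, 6) = 7)
Function('c')(a, q) = Mul(2, I, Pow(2, Rational(1, 2))) (Function('c')(a, q) = Pow(Add(-5, -3), Rational(1, 2)) = Pow(-8, Rational(1, 2)) = Mul(2, I, Pow(2, Rational(1, 2))))
Pow(Function('c')(R, -15), 2) = Pow(Mul(2, I, Pow(2, Rational(1, 2))), 2) = -8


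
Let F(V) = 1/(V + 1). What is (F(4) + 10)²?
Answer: 2601/25 ≈ 104.04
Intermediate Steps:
F(V) = 1/(1 + V)
(F(4) + 10)² = (1/(1 + 4) + 10)² = (1/5 + 10)² = (⅕ + 10)² = (51/5)² = 2601/25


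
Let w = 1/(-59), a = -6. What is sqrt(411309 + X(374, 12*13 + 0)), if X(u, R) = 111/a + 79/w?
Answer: sqrt(1626518)/2 ≈ 637.67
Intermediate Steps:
w = -1/59 ≈ -0.016949
X(u, R) = -9359/2 (X(u, R) = 111/(-6) + 79/(-1/59) = 111*(-1/6) + 79*(-59) = -37/2 - 4661 = -9359/2)
sqrt(411309 + X(374, 12*13 + 0)) = sqrt(411309 - 9359/2) = sqrt(813259/2) = sqrt(1626518)/2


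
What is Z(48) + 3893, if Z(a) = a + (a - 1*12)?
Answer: 3977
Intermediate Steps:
Z(a) = -12 + 2*a (Z(a) = a + (a - 12) = a + (-12 + a) = -12 + 2*a)
Z(48) + 3893 = (-12 + 2*48) + 3893 = (-12 + 96) + 3893 = 84 + 3893 = 3977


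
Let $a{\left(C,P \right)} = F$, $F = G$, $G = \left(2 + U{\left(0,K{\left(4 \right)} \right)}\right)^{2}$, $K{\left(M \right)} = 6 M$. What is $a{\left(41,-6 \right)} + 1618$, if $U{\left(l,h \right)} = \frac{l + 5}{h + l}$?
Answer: $\frac{934777}{576} \approx 1622.9$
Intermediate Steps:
$U{\left(l,h \right)} = \frac{5 + l}{h + l}$
$G = \frac{2809}{576}$ ($G = \left(2 + \frac{5 + 0}{6 \cdot 4 + 0}\right)^{2} = \left(2 + \frac{1}{24 + 0} \cdot 5\right)^{2} = \left(2 + \frac{1}{24} \cdot 5\right)^{2} = \left(2 + \frac{5}{24}\right)^{2} = \left(\frac{53}{24}\right)^{2} = \frac{2809}{576} \approx 4.8767$)
$F = \frac{2809}{576} \approx 4.8767$
$a{\left(C,P \right)} = \frac{2809}{576}$
$a{\left(41,-6 \right)} + 1618 = \frac{2809}{576} + 1618 = \frac{934777}{576}$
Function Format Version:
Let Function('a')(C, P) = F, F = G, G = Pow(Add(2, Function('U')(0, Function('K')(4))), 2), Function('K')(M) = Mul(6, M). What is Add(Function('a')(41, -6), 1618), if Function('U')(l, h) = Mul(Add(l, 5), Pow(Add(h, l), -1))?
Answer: Rational(934777, 576) ≈ 1622.9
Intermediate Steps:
Function('U')(l, h) = Mul(Pow(Add(h, l), -1), Add(5, l)) (Function('U')(l, h) = Mul(Add(5, l), Pow(Add(h, l), -1)) = Mul(Pow(Add(h, l), -1), Add(5, l)))
G = Rational(2809, 576) (G = Pow(Add(2, Mul(Pow(Add(Mul(6, 4), 0), -1), Add(5, 0))), 2) = Pow(Add(2, Mul(Pow(Add(24, 0), -1), 5)), 2) = Pow(Add(2, Mul(Pow(24, -1), 5)), 2) = Pow(Add(2, Mul(Rational(1, 24), 5)), 2) = Pow(Add(2, Rational(5, 24)), 2) = Pow(Rational(53, 24), 2) = Rational(2809, 576) ≈ 4.8767)
F = Rational(2809, 576) ≈ 4.8767
Function('a')(C, P) = Rational(2809, 576)
Add(Function('a')(41, -6), 1618) = Add(Rational(2809, 576), 1618) = Rational(934777, 576)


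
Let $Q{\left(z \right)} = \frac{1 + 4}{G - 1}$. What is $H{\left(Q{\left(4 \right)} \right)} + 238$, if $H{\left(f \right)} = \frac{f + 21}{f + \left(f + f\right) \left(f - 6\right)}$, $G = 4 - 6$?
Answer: $\frac{51344}{215} \approx 238.81$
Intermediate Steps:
$G = -2$ ($G = 4 - 6 = -2$)
$Q{\left(z \right)} = - \frac{5}{3}$ ($Q{\left(z \right)} = \frac{1 + 4}{-2 - 1} = \frac{5}{-3} = 5 \left(- \frac{1}{3}\right) = - \frac{5}{3}$)
$H{\left(f \right)} = \frac{21 + f}{f + 2 f \left(-6 + f\right)}$
$H{\left(Q{\left(4 \right)} \right)} + 238 = \frac{21 - \frac{5}{3}}{\left(- \frac{5}{3}\right) \left(-11 + 2 \left(- \frac{5}{3}\right)\right)} + 238 = \left(- \frac{3}{5}\right) \frac{1}{-11 - \frac{10}{3}} \cdot \frac{58}{3} + 238 = \left(- \frac{3}{5}\right) \frac{1}{- \frac{43}{3}} \cdot \frac{58}{3} + 238 = \left(- \frac{3}{5}\right) \left(- \frac{3}{43}\right) \frac{58}{3} + 238 = \frac{174}{215} + 238 = \frac{51344}{215}$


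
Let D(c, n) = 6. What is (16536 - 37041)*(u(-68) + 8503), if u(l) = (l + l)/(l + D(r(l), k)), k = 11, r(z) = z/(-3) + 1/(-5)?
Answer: -5406368805/31 ≈ -1.7440e+8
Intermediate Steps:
r(z) = -⅕ - z/3 (r(z) = z*(-⅓) + 1*(-⅕) = -z/3 - ⅕ = -⅕ - z/3)
u(l) = 2*l/(6 + l) (u(l) = (l + l)/(l + 6) = (2*l)/(6 + l) = 2*l/(6 + l))
(16536 - 37041)*(u(-68) + 8503) = (16536 - 37041)*(2*(-68)/(6 - 68) + 8503) = -20505*(2*(-68)/(-62) + 8503) = -20505*(2*(-68)*(-1/62) + 8503) = -20505*(68/31 + 8503) = -20505*263661/31 = -5406368805/31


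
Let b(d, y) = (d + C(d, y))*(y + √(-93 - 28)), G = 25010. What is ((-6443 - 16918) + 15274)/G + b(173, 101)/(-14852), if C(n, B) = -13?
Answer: -131067431/92862130 - 440*I/3713 ≈ -1.4114 - 0.1185*I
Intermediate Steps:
b(d, y) = (-13 + d)*(y + 11*I) (b(d, y) = (d - 13)*(y + √(-93 - 28)) = (-13 + d)*(y + √(-121)) = (-13 + d)*(y + 11*I))
((-6443 - 16918) + 15274)/G + b(173, 101)/(-14852) = ((-6443 - 16918) + 15274)/25010 + (-143*I - 13*101 + 173*101 + 11*I*173)/(-14852) = (-23361 + 15274)*(1/25010) + (-143*I - 1313 + 17473 + 1903*I)*(-1/14852) = -8087*1/25010 + (16160 + 1760*I)*(-1/14852) = -8087/25010 + (-4040/3713 - 440*I/3713) = -131067431/92862130 - 440*I/3713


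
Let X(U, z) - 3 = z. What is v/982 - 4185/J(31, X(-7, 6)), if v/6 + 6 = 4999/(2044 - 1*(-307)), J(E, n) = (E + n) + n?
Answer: -4832255814/56562709 ≈ -85.432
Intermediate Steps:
X(U, z) = 3 + z
J(E, n) = E + 2*n
v = -54642/2351 (v = -36 + 6*(4999/(2044 - 1*(-307))) = -36 + 6*(4999/(2044 + 307)) = -36 + 6*(4999/2351) = -36 + 29994/2351 = -54642/2351 ≈ -23.242)
v/982 - 4185/J(31, X(-7, 6)) = -54642/2351/982 - 4185/(31 + 2*(3 + 6)) = -54642/2351*1/982 - 4185/(31 + 2*9) = -27321/1154341 - 4185/(31 + 18) = -27321/1154341 - 4185/49 = -4832255814/56562709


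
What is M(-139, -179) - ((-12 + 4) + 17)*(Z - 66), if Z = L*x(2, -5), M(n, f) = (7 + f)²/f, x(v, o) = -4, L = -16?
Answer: -26362/179 ≈ -147.27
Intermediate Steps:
M(n, f) = (7 + f)²/f
Z = 64 (Z = -16*(-4) = 64)
M(-139, -179) - ((-12 + 4) + 17)*(Z - 66) = (7 - 179)²/(-179) - ((-12 + 4) + 17)*(64 - 66) = -1/179*(-172)² - (-8 + 17)*(-2) = -1/179*29584 - 9*(-2) = -29584/179 - 1*(-18) = -29584/179 + 18 = -26362/179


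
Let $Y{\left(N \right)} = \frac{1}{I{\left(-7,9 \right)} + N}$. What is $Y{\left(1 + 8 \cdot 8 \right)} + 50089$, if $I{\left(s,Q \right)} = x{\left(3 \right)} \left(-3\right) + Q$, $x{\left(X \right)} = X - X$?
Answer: $\frac{3706587}{74} \approx 50089.0$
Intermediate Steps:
$x{\left(X \right)} = 0$
$I{\left(s,Q \right)} = Q$ ($I{\left(s,Q \right)} = 0 \left(-3\right) + Q = 0 + Q = Q$)
$Y{\left(N \right)} = \frac{1}{9 + N}$
$Y{\left(1 + 8 \cdot 8 \right)} + 50089 = \frac{1}{9 + \left(1 + 8 \cdot 8\right)} + 50089 = \frac{1}{9 + \left(1 + 64\right)} + 50089 = \frac{1}{9 + 65} + 50089 = \frac{1}{74} + 50089 = \frac{3706587}{74}$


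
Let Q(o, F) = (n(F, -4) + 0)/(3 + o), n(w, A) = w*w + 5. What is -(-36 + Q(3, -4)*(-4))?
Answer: 50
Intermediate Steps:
n(w, A) = 5 + w² (n(w, A) = w² + 5 = 5 + w²)
Q(o, F) = (5 + F²)/(3 + o) (Q(o, F) = ((5 + F²) + 0)/(3 + o) = (5 + F²)/(3 + o))
-(-36 + Q(3, -4)*(-4)) = -(-36 + ((5 + (-4)²)/(3 + 3))*(-4)) = -(-36 + ((5 + 16)/6)*(-4)) = -(-36 + ((⅙)*21)*(-4)) = -(-36 + (7/2)*(-4)) = -(-36 - 14) = -1*(-50) = 50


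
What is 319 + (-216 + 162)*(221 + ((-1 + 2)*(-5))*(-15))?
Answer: -15665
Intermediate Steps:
319 + (-216 + 162)*(221 + ((-1 + 2)*(-5))*(-15)) = 319 - 54*(221 + (1*(-5))*(-15)) = 319 - 54*(221 - 5*(-15)) = 319 - 54*(221 + 75) = 319 - 54*296 = 319 - 15984 = -15665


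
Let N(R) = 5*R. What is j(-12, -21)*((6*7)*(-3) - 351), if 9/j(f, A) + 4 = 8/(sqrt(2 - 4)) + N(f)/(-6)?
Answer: -4293*sqrt(2)/(-8*I + 6*sqrt(2)) ≈ -378.79 - 357.13*I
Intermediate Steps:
j(f, A) = 9/(-4 - 5*f/6 - 4*I*sqrt(2)) (j(f, A) = 9/(-4 + (8/(sqrt(2 - 4)) + (5*f)/(-6))) = 9/(-4 + (8/(sqrt(-2)) + (5*f)*(-1/6))) = 9/(-4 + (8/((I*sqrt(2))) - 5*f/6)) = 9/(-4 + (8*(-I*sqrt(2)/2) - 5*f/6)) = 9/(-4 + (-4*I*sqrt(2) - 5*f/6)) = 9/(-4 + (-5*f/6 - 4*I*sqrt(2))) = 9/(-4 - 5*f/6 - 4*I*sqrt(2)))
j(-12, -21)*((6*7)*(-3) - 351) = (-54*sqrt(2)/(24*sqrt(2) + 48*I + 5*(-12)*sqrt(2)))*((6*7)*(-3) - 351) = (-54*sqrt(2)/(24*sqrt(2) + 48*I - 60*sqrt(2)))*(42*(-3) - 351) = (-54*sqrt(2)/(-36*sqrt(2) + 48*I))*(-126 - 351) = -54*sqrt(2)/(-36*sqrt(2) + 48*I)*(-477) = 25758*sqrt(2)/(-36*sqrt(2) + 48*I)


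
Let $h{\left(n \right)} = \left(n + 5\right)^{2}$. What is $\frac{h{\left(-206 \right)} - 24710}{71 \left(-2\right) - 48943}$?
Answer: $- \frac{15691}{49085} \approx -0.31967$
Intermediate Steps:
$h{\left(n \right)} = \left(5 + n\right)^{2}$
$\frac{h{\left(-206 \right)} - 24710}{71 \left(-2\right) - 48943} = \frac{\left(5 - 206\right)^{2} - 24710}{71 \left(-2\right) - 48943} = \frac{\left(-201\right)^{2} - 24710}{-142 - 48943} = \frac{40401 - 24710}{-49085} = 15691 \left(- \frac{1}{49085}\right) = - \frac{15691}{49085}$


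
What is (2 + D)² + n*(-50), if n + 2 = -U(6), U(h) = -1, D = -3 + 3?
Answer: 54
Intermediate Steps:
D = 0
n = -1 (n = -2 - 1*(-1) = -2 + 1 = -1)
(2 + D)² + n*(-50) = (2 + 0)² - 1*(-50) = 2² + 50 = 4 + 50 = 54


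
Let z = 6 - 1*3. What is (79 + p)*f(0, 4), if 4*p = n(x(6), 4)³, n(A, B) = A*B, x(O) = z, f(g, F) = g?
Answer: 0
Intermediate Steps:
z = 3 (z = 6 - 3 = 3)
x(O) = 3
p = 432 (p = (3*4)³/4 = (¼)*12³ = (¼)*1728 = 432)
(79 + p)*f(0, 4) = (79 + 432)*0 = 511*0 = 0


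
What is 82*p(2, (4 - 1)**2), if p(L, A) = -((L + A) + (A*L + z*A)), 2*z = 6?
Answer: -4592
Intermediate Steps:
z = 3 (z = (1/2)*6 = 3)
p(L, A) = -L - 4*A - A*L (p(L, A) = -((L + A) + (A*L + 3*A)) = -((A + L) + (3*A + A*L)) = -(L + 4*A + A*L) = -L - 4*A - A*L)
82*p(2, (4 - 1)**2) = 82*(-1*2 - 4*(4 - 1)**2 - 1*(4 - 1)**2*2) = 82*(-2 - 4*3**2 - 1*3**2*2) = 82*(-2 - 4*9 - 1*9*2) = 82*(-2 - 36 - 18) = 82*(-56) = -4592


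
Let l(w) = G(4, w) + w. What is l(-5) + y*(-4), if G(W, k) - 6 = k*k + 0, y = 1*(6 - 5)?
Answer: 22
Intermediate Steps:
y = 1 (y = 1*1 = 1)
G(W, k) = 6 + k**2 (G(W, k) = 6 + (k*k + 0) = 6 + (k**2 + 0) = 6 + k**2)
l(w) = 6 + w + w**2 (l(w) = (6 + w**2) + w = 6 + w + w**2)
l(-5) + y*(-4) = (6 - 5 + (-5)**2) + 1*(-4) = (6 - 5 + 25) - 4 = 26 - 4 = 22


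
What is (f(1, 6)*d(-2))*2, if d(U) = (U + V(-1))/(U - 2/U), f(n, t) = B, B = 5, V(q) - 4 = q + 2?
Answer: -30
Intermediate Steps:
V(q) = 6 + q (V(q) = 4 + (q + 2) = 4 + (2 + q) = 6 + q)
f(n, t) = 5
d(U) = (5 + U)/(U - 2/U) (d(U) = (U + (6 - 1))/(U - 2/U) = (U + 5)/(U - 2/U) = (5 + U)/(U - 2/U))
(f(1, 6)*d(-2))*2 = (5*(-2*(5 - 2)/(-2 + (-2)²)))*2 = (5*(-2*3/(-2 + 4)))*2 = (5*(-2*3/2))*2 = (5*(-2*½*3))*2 = (5*(-3))*2 = -15*2 = -30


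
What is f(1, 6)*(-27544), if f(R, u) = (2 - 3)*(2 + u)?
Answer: 220352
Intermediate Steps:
f(R, u) = -2 - u (f(R, u) = -(2 + u) = -2 - u)
f(1, 6)*(-27544) = (-2 - 1*6)*(-27544) = (-2 - 6)*(-27544) = -8*(-27544) = 220352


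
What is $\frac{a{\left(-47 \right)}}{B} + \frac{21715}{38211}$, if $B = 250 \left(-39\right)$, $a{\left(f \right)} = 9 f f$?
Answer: $- \frac{182650547}{124185750} \approx -1.4708$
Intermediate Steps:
$a{\left(f \right)} = 9 f^{2}$
$B = -9750$
$\frac{a{\left(-47 \right)}}{B} + \frac{21715}{38211} = \frac{9 \left(-47\right)^{2}}{-9750} + \frac{21715}{38211} = 9 \cdot 2209 \left(- \frac{1}{9750}\right) + 21715 \cdot \frac{1}{38211} = 19881 \left(- \frac{1}{9750}\right) + \frac{21715}{38211} = - \frac{6627}{3250} + \frac{21715}{38211} = - \frac{182650547}{124185750}$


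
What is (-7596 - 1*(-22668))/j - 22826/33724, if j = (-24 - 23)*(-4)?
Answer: 62999605/792514 ≈ 79.493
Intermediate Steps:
j = 188 (j = -47*(-4) = 188)
(-7596 - 1*(-22668))/j - 22826/33724 = (-7596 - 1*(-22668))/188 - 22826/33724 = (-7596 + 22668)*(1/188) - 22826*1/33724 = 15072*(1/188) - 11413/16862 = 3768/47 - 11413/16862 = 62999605/792514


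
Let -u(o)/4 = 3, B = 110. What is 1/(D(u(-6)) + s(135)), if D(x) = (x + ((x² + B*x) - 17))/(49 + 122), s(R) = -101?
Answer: -171/18476 ≈ -0.0092552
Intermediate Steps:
u(o) = -12 (u(o) = -4*3 = -12)
D(x) = -17/171 + x²/171 + 37*x/57 (D(x) = (x + ((x² + 110*x) - 17))/(49 + 122) = (x + (-17 + x² + 110*x))/171 = (-17 + x² + 111*x)*(1/171) = -17/171 + x²/171 + 37*x/57)
1/(D(u(-6)) + s(135)) = 1/((-17/171 + (1/171)*(-12)² + (37/57)*(-12)) - 101) = 1/((-17/171 + (1/171)*144 - 148/19) - 101) = 1/((-17/171 + 16/19 - 148/19) - 101) = 1/(-1205/171 - 101) = 1/(-18476/171) = -171/18476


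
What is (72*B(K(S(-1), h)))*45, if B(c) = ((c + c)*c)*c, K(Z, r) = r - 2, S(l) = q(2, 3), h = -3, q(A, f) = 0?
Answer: -810000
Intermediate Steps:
S(l) = 0
K(Z, r) = -2 + r
B(c) = 2*c³ (B(c) = ((2*c)*c)*c = (2*c²)*c = 2*c³)
(72*B(K(S(-1), h)))*45 = (72*(2*(-2 - 3)³))*45 = (72*(2*(-5)³))*45 = (72*(2*(-125)))*45 = (72*(-250))*45 = -18000*45 = -810000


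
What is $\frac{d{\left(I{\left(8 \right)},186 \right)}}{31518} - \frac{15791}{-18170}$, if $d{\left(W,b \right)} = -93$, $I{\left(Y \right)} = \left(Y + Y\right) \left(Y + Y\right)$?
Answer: $\frac{41334244}{47723505} \approx 0.86612$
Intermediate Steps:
$I{\left(Y \right)} = 4 Y^{2}$ ($I{\left(Y \right)} = 2 Y 2 Y = 4 Y^{2}$)
$\frac{d{\left(I{\left(8 \right)},186 \right)}}{31518} - \frac{15791}{-18170} = - \frac{93}{31518} - \frac{15791}{-18170} = \left(-93\right) \frac{1}{31518} - - \frac{15791}{18170} = - \frac{31}{10506} + \frac{15791}{18170} = \frac{41334244}{47723505}$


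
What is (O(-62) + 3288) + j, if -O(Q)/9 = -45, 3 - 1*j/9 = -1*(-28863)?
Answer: -256047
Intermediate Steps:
j = -259740 (j = 27 - (-9)*(-28863) = 27 - 9*28863 = 27 - 259767 = -259740)
O(Q) = 405 (O(Q) = -9*(-45) = 405)
(O(-62) + 3288) + j = (405 + 3288) - 259740 = 3693 - 259740 = -256047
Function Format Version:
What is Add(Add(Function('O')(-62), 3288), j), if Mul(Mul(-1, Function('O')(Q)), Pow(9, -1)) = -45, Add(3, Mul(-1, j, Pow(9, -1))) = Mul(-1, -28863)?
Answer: -256047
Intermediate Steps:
j = -259740 (j = Add(27, Mul(-9, Mul(-1, -28863))) = Add(27, Mul(-9, 28863)) = Add(27, -259767) = -259740)
Function('O')(Q) = 405 (Function('O')(Q) = Mul(-9, -45) = 405)
Add(Add(Function('O')(-62), 3288), j) = Add(Add(405, 3288), -259740) = Add(3693, -259740) = -256047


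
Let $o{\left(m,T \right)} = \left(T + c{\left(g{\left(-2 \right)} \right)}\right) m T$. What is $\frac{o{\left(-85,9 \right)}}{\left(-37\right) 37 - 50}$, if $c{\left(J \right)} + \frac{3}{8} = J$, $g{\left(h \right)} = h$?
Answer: $\frac{13515}{3784} \approx 3.5716$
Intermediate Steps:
$c{\left(J \right)} = - \frac{3}{8} + J$
$o{\left(m,T \right)} = T m \left(- \frac{19}{8} + T\right)$ ($o{\left(m,T \right)} = \left(T - \frac{19}{8}\right) m T = \left(T - \frac{19}{8}\right) T m = \left(- \frac{19}{8} + T\right) T m = T m \left(- \frac{19}{8} + T\right)$)
$\frac{o{\left(-85,9 \right)}}{\left(-37\right) 37 - 50} = \frac{\frac{1}{8} \cdot 9 \left(-85\right) \left(-19 + 8 \cdot 9\right)}{\left(-37\right) 37 - 50} = \frac{\frac{1}{8} \cdot 9 \left(-85\right) \left(-19 + 72\right)}{-1369 - 50} = \frac{\frac{1}{8} \cdot 9 \left(-85\right) 53}{-1419} = \left(- \frac{40545}{8}\right) \left(- \frac{1}{1419}\right) = \frac{13515}{3784}$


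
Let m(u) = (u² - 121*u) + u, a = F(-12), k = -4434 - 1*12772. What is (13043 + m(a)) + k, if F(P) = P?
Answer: -2579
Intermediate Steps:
k = -17206 (k = -4434 - 12772 = -17206)
a = -12
m(u) = u² - 120*u
(13043 + m(a)) + k = (13043 - 12*(-120 - 12)) - 17206 = (13043 - 12*(-132)) - 17206 = (13043 + 1584) - 17206 = 14627 - 17206 = -2579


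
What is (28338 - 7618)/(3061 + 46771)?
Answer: 2590/6229 ≈ 0.41580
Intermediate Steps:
(28338 - 7618)/(3061 + 46771) = 20720/49832 = 20720*(1/49832) = 2590/6229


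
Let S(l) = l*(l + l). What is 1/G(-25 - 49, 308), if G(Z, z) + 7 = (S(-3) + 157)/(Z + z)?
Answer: -234/1463 ≈ -0.15995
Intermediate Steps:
S(l) = 2*l² (S(l) = l*(2*l) = 2*l²)
G(Z, z) = -7 + 175/(Z + z) (G(Z, z) = -7 + (2*(-3)² + 157)/(Z + z) = -7 + (2*9 + 157)/(Z + z) = -7 + (18 + 157)/(Z + z) = -7 + 175/(Z + z))
1/G(-25 - 49, 308) = 1/(7*(25 - (-25 - 49) - 1*308)/((-25 - 49) + 308)) = 1/(7*(25 - 1*(-74) - 308)/(-74 + 308)) = 1/(7*(25 + 74 - 308)/234) = 1/(7*(1/234)*(-209)) = 1/(-1463/234) = -234/1463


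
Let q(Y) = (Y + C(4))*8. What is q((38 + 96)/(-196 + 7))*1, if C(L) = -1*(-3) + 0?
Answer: 3464/189 ≈ 18.328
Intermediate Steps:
C(L) = 3 (C(L) = 3 + 0 = 3)
q(Y) = 24 + 8*Y (q(Y) = (Y + 3)*8 = (3 + Y)*8 = 24 + 8*Y)
q((38 + 96)/(-196 + 7))*1 = (24 + 8*((38 + 96)/(-196 + 7)))*1 = (24 + 8*(134/(-189)))*1 = (24 + 8*(134*(-1/189)))*1 = (24 + 8*(-134/189))*1 = (24 - 1072/189)*1 = (3464/189)*1 = 3464/189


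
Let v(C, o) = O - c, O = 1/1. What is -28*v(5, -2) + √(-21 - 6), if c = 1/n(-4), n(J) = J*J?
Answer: -105/4 + 3*I*√3 ≈ -26.25 + 5.1962*I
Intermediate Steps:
O = 1
n(J) = J²
c = 1/16 (c = 1/((-4)²) = 1/16 ≈ 0.062500)
v(C, o) = 15/16 (v(C, o) = 1 - 1*1/16 = 1 - 1/16 = 15/16)
-28*v(5, -2) + √(-21 - 6) = -28*15/16 + √(-21 - 6) = -105/4 + √(-27) = -105/4 + 3*I*√3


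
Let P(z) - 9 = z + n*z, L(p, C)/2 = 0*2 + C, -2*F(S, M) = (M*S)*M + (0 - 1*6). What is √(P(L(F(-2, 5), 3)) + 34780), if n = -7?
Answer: √34753 ≈ 186.42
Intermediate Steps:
F(S, M) = 3 - S*M²/2 (F(S, M) = -((M*S)*M + (0 - 1*6))/2 = -(S*M² + (0 - 6))/2 = -(S*M² - 6)/2 = -(-6 + S*M²)/2 = 3 - S*M²/2)
L(p, C) = 2*C (L(p, C) = 2*(0*2 + C) = 2*(0 + C) = 2*C)
P(z) = 9 - 6*z (P(z) = 9 + (z - 7*z) = 9 - 6*z)
√(P(L(F(-2, 5), 3)) + 34780) = √((9 - 12*3) + 34780) = √((9 - 6*6) + 34780) = √((9 - 36) + 34780) = √(-27 + 34780) = √34753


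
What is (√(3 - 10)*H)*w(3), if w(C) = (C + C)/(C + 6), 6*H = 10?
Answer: 10*I*√7/9 ≈ 2.9397*I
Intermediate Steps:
H = 5/3 (H = (⅙)*10 = 5/3 ≈ 1.6667)
w(C) = 2*C/(6 + C) (w(C) = (2*C)/(6 + C) = 2*C/(6 + C))
(√(3 - 10)*H)*w(3) = (√(3 - 10)*(5/3))*(2*3/(6 + 3)) = (√(-7)*(5/3))*(2*3/9) = ((I*√7)*(5/3))*(2*3*(⅑)) = (5*I*√7/3)*(⅔) = 10*I*√7/9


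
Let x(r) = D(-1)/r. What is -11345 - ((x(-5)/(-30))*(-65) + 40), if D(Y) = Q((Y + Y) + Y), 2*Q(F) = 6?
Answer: -113837/10 ≈ -11384.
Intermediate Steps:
Q(F) = 3 (Q(F) = (1/2)*6 = 3)
D(Y) = 3
x(r) = 3/r
-11345 - ((x(-5)/(-30))*(-65) + 40) = -11345 - (((3/(-5))/(-30))*(-65) + 40) = -11345 - (((3*(-1/5))*(-1/30))*(-65) + 40) = -11345 - (-3/5*(-1/30)*(-65) + 40) = -11345 - ((1/50)*(-65) + 40) = -11345 - (-13/10 + 40) = -11345 - 1*387/10 = -11345 - 387/10 = -113837/10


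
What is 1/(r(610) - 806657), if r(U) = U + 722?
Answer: -1/805325 ≈ -1.2417e-6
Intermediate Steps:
r(U) = 722 + U
1/(r(610) - 806657) = 1/((722 + 610) - 806657) = 1/(1332 - 806657) = 1/(-805325) = -1/805325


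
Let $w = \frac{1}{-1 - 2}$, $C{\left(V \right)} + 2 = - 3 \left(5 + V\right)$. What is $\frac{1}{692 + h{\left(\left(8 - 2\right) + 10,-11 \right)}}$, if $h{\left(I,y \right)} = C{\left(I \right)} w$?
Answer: $\frac{3}{2141} \approx 0.0014012$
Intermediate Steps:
$C{\left(V \right)} = -17 - 3 V$ ($C{\left(V \right)} = -2 - 3 \left(5 + V\right) = -2 - \left(15 + 3 V\right) = -17 - 3 V$)
$w = - \frac{1}{3}$ ($w = \frac{1}{-3} = - \frac{1}{3} \approx -0.33333$)
$h{\left(I,y \right)} = \frac{17}{3} + I$ ($h{\left(I,y \right)} = \left(-17 - 3 I\right) \left(- \frac{1}{3}\right) = \frac{17}{3} + I$)
$\frac{1}{692 + h{\left(\left(8 - 2\right) + 10,-11 \right)}} = \frac{1}{692 + \left(\frac{17}{3} + \left(\left(8 - 2\right) + 10\right)\right)} = \frac{1}{692 + \left(\frac{17}{3} + \left(6 + 10\right)\right)} = \frac{1}{692 + \left(\frac{17}{3} + 16\right)} = \frac{1}{692 + \frac{65}{3}} = \frac{1}{\frac{2141}{3}} = \frac{3}{2141}$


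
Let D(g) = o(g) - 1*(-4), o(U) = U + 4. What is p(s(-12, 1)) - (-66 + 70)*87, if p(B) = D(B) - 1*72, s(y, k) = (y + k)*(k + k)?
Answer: -434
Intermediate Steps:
o(U) = 4 + U
D(g) = 8 + g (D(g) = (4 + g) - 1*(-4) = (4 + g) + 4 = 8 + g)
s(y, k) = 2*k*(k + y) (s(y, k) = (k + y)*(2*k) = 2*k*(k + y))
p(B) = -64 + B (p(B) = (8 + B) - 1*72 = (8 + B) - 72 = -64 + B)
p(s(-12, 1)) - (-66 + 70)*87 = (-64 + 2*1*(1 - 12)) - (-66 + 70)*87 = (-64 + 2*1*(-11)) - 4*87 = (-64 - 22) - 1*348 = -86 - 348 = -434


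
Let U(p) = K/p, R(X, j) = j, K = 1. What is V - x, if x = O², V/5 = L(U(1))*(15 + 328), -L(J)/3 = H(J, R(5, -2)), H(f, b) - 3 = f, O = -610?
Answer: -392680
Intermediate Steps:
H(f, b) = 3 + f
U(p) = 1/p
L(J) = -9 - 3*J (L(J) = -3*(3 + J) = -9 - 3*J)
V = -20580 (V = 5*((-9 - 3/1)*(15 + 328)) = 5*((-9 - 3*1)*343) = 5*((-9 - 3)*343) = 5*(-12*343) = 5*(-4116) = -20580)
x = 372100 (x = (-610)² = 372100)
V - x = -20580 - 1*372100 = -20580 - 372100 = -392680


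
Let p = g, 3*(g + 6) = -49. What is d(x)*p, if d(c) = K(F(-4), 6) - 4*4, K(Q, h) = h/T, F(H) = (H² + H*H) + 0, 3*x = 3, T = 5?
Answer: 4958/15 ≈ 330.53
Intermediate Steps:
x = 1 (x = (⅓)*3 = 1)
g = -67/3 (g = -6 + (⅓)*(-49) = -6 - 49/3 = -67/3 ≈ -22.333)
F(H) = 2*H² (F(H) = (H² + H²) + 0 = 2*H² + 0 = 2*H²)
p = -67/3 ≈ -22.333
K(Q, h) = h/5
d(c) = -74/5 (d(c) = (⅕)*6 - 4*4 = 6/5 - 16 = -74/5)
d(x)*p = -74/5*(-67/3) = 4958/15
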